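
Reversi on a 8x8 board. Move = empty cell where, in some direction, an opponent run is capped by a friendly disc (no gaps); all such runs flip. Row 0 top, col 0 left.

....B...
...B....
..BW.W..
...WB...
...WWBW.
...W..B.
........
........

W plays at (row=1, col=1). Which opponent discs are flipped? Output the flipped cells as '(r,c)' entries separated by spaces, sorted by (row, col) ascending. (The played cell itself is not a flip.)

Dir NW: first cell '.' (not opp) -> no flip
Dir N: first cell '.' (not opp) -> no flip
Dir NE: first cell '.' (not opp) -> no flip
Dir W: first cell '.' (not opp) -> no flip
Dir E: first cell '.' (not opp) -> no flip
Dir SW: first cell '.' (not opp) -> no flip
Dir S: first cell '.' (not opp) -> no flip
Dir SE: opp run (2,2) capped by W -> flip

Answer: (2,2)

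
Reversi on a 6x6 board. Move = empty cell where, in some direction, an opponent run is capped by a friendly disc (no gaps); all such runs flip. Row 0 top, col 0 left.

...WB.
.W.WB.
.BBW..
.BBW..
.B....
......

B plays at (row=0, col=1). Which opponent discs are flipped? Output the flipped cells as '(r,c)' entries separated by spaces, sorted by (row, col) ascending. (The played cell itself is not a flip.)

Answer: (1,1)

Derivation:
Dir NW: edge -> no flip
Dir N: edge -> no flip
Dir NE: edge -> no flip
Dir W: first cell '.' (not opp) -> no flip
Dir E: first cell '.' (not opp) -> no flip
Dir SW: first cell '.' (not opp) -> no flip
Dir S: opp run (1,1) capped by B -> flip
Dir SE: first cell '.' (not opp) -> no flip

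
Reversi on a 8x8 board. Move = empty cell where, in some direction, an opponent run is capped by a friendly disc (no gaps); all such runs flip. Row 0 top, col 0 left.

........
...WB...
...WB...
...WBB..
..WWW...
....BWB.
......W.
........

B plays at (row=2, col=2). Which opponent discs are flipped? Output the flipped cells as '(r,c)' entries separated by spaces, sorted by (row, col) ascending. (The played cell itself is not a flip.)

Answer: (2,3)

Derivation:
Dir NW: first cell '.' (not opp) -> no flip
Dir N: first cell '.' (not opp) -> no flip
Dir NE: opp run (1,3), next='.' -> no flip
Dir W: first cell '.' (not opp) -> no flip
Dir E: opp run (2,3) capped by B -> flip
Dir SW: first cell '.' (not opp) -> no flip
Dir S: first cell '.' (not opp) -> no flip
Dir SE: opp run (3,3) (4,4) (5,5) (6,6), next='.' -> no flip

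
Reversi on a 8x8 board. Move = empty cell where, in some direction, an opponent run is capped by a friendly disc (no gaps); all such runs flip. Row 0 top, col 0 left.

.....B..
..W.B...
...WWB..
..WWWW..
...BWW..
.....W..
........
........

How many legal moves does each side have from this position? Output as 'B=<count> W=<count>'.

Answer: B=7 W=8

Derivation:
-- B to move --
(0,1): no bracket -> illegal
(0,2): no bracket -> illegal
(0,3): no bracket -> illegal
(1,1): no bracket -> illegal
(1,3): flips 2 -> legal
(1,5): no bracket -> illegal
(2,1): flips 1 -> legal
(2,2): flips 2 -> legal
(2,6): no bracket -> illegal
(3,1): no bracket -> illegal
(3,6): no bracket -> illegal
(4,1): flips 2 -> legal
(4,2): no bracket -> illegal
(4,6): flips 2 -> legal
(5,3): no bracket -> illegal
(5,4): flips 3 -> legal
(5,6): no bracket -> illegal
(6,4): no bracket -> illegal
(6,5): flips 3 -> legal
(6,6): no bracket -> illegal
B mobility = 7
-- W to move --
(0,3): no bracket -> illegal
(0,4): flips 1 -> legal
(0,6): no bracket -> illegal
(1,3): no bracket -> illegal
(1,5): flips 1 -> legal
(1,6): flips 1 -> legal
(2,6): flips 1 -> legal
(3,6): no bracket -> illegal
(4,2): flips 1 -> legal
(5,2): flips 1 -> legal
(5,3): flips 1 -> legal
(5,4): flips 1 -> legal
W mobility = 8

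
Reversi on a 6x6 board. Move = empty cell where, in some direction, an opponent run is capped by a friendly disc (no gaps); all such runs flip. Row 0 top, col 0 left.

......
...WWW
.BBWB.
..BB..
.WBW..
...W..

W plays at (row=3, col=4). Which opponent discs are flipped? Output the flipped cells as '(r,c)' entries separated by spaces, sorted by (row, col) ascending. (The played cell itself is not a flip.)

Answer: (2,4)

Derivation:
Dir NW: first cell 'W' (not opp) -> no flip
Dir N: opp run (2,4) capped by W -> flip
Dir NE: first cell '.' (not opp) -> no flip
Dir W: opp run (3,3) (3,2), next='.' -> no flip
Dir E: first cell '.' (not opp) -> no flip
Dir SW: first cell 'W' (not opp) -> no flip
Dir S: first cell '.' (not opp) -> no flip
Dir SE: first cell '.' (not opp) -> no flip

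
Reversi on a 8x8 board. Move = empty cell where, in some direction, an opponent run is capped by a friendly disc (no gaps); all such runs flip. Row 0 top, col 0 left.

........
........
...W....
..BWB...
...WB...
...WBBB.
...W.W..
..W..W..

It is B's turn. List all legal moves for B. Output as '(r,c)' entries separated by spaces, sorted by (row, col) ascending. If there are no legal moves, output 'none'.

Answer: (1,2) (1,4) (2,2) (4,2) (5,2) (6,2) (7,4) (7,6)

Derivation:
(1,2): flips 1 -> legal
(1,3): no bracket -> illegal
(1,4): flips 1 -> legal
(2,2): flips 1 -> legal
(2,4): no bracket -> illegal
(4,2): flips 1 -> legal
(5,2): flips 2 -> legal
(6,1): no bracket -> illegal
(6,2): flips 1 -> legal
(6,4): no bracket -> illegal
(6,6): no bracket -> illegal
(7,1): no bracket -> illegal
(7,3): no bracket -> illegal
(7,4): flips 1 -> legal
(7,6): flips 1 -> legal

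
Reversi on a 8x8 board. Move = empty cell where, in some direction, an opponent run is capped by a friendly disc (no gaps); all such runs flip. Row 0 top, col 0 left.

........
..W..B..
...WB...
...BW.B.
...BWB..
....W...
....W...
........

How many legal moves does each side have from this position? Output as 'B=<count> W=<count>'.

-- B to move --
(0,1): flips 3 -> legal
(0,2): no bracket -> illegal
(0,3): no bracket -> illegal
(1,1): no bracket -> illegal
(1,3): flips 1 -> legal
(1,4): no bracket -> illegal
(2,1): no bracket -> illegal
(2,2): flips 1 -> legal
(2,5): flips 1 -> legal
(3,2): no bracket -> illegal
(3,5): flips 1 -> legal
(5,3): no bracket -> illegal
(5,5): flips 1 -> legal
(6,3): flips 1 -> legal
(6,5): flips 1 -> legal
(7,3): no bracket -> illegal
(7,4): flips 4 -> legal
(7,5): no bracket -> illegal
B mobility = 9
-- W to move --
(0,4): no bracket -> illegal
(0,5): no bracket -> illegal
(0,6): no bracket -> illegal
(1,3): no bracket -> illegal
(1,4): flips 1 -> legal
(1,6): no bracket -> illegal
(2,2): flips 1 -> legal
(2,5): flips 1 -> legal
(2,6): no bracket -> illegal
(2,7): flips 2 -> legal
(3,2): flips 2 -> legal
(3,5): no bracket -> illegal
(3,7): no bracket -> illegal
(4,2): flips 1 -> legal
(4,6): flips 1 -> legal
(4,7): no bracket -> illegal
(5,2): flips 1 -> legal
(5,3): flips 2 -> legal
(5,5): no bracket -> illegal
(5,6): flips 1 -> legal
W mobility = 10

Answer: B=9 W=10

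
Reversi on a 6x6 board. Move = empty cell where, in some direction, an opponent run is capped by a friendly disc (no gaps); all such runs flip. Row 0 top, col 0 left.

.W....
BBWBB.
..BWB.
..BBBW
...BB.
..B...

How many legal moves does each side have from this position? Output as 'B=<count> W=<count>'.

Answer: B=1 W=11

Derivation:
-- B to move --
(0,0): no bracket -> illegal
(0,2): flips 1 -> legal
(0,3): no bracket -> illegal
(2,1): no bracket -> illegal
(2,5): no bracket -> illegal
(4,5): no bracket -> illegal
B mobility = 1
-- W to move --
(0,0): no bracket -> illegal
(0,2): flips 2 -> legal
(0,3): flips 1 -> legal
(0,4): no bracket -> illegal
(0,5): flips 1 -> legal
(1,5): flips 2 -> legal
(2,0): no bracket -> illegal
(2,1): flips 2 -> legal
(2,5): flips 1 -> legal
(3,1): flips 3 -> legal
(4,1): flips 1 -> legal
(4,2): flips 2 -> legal
(4,5): flips 1 -> legal
(5,1): no bracket -> illegal
(5,3): flips 3 -> legal
(5,4): no bracket -> illegal
(5,5): no bracket -> illegal
W mobility = 11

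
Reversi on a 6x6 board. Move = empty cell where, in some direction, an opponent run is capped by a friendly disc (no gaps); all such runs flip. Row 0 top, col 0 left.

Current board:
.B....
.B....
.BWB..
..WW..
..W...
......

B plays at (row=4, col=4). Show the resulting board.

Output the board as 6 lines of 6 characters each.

Place B at (4,4); scan 8 dirs for brackets.
Dir NW: opp run (3,3) (2,2) capped by B -> flip
Dir N: first cell '.' (not opp) -> no flip
Dir NE: first cell '.' (not opp) -> no flip
Dir W: first cell '.' (not opp) -> no flip
Dir E: first cell '.' (not opp) -> no flip
Dir SW: first cell '.' (not opp) -> no flip
Dir S: first cell '.' (not opp) -> no flip
Dir SE: first cell '.' (not opp) -> no flip
All flips: (2,2) (3,3)

Answer: .B....
.B....
.BBB..
..WB..
..W.B.
......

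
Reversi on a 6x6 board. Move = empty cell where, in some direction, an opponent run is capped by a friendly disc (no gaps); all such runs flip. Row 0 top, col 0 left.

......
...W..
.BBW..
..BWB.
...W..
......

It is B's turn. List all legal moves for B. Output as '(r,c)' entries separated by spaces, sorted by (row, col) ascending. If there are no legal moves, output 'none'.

(0,2): no bracket -> illegal
(0,3): no bracket -> illegal
(0,4): flips 1 -> legal
(1,2): flips 1 -> legal
(1,4): flips 1 -> legal
(2,4): flips 1 -> legal
(4,2): no bracket -> illegal
(4,4): flips 1 -> legal
(5,2): flips 1 -> legal
(5,3): no bracket -> illegal
(5,4): flips 1 -> legal

Answer: (0,4) (1,2) (1,4) (2,4) (4,4) (5,2) (5,4)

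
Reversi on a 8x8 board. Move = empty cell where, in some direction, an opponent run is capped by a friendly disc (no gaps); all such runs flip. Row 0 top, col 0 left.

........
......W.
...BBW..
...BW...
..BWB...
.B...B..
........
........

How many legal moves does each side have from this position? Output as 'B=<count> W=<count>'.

-- B to move --
(0,5): no bracket -> illegal
(0,6): no bracket -> illegal
(0,7): no bracket -> illegal
(1,4): no bracket -> illegal
(1,5): no bracket -> illegal
(1,7): no bracket -> illegal
(2,6): flips 1 -> legal
(2,7): no bracket -> illegal
(3,2): no bracket -> illegal
(3,5): flips 1 -> legal
(3,6): no bracket -> illegal
(4,5): flips 1 -> legal
(5,2): no bracket -> illegal
(5,3): flips 1 -> legal
(5,4): no bracket -> illegal
B mobility = 4
-- W to move --
(1,2): flips 1 -> legal
(1,3): flips 2 -> legal
(1,4): flips 1 -> legal
(1,5): no bracket -> illegal
(2,2): flips 2 -> legal
(3,1): no bracket -> illegal
(3,2): flips 1 -> legal
(3,5): no bracket -> illegal
(4,0): no bracket -> illegal
(4,1): flips 1 -> legal
(4,5): flips 1 -> legal
(4,6): no bracket -> illegal
(5,0): no bracket -> illegal
(5,2): no bracket -> illegal
(5,3): no bracket -> illegal
(5,4): flips 1 -> legal
(5,6): no bracket -> illegal
(6,0): no bracket -> illegal
(6,1): no bracket -> illegal
(6,2): no bracket -> illegal
(6,4): no bracket -> illegal
(6,5): no bracket -> illegal
(6,6): no bracket -> illegal
W mobility = 8

Answer: B=4 W=8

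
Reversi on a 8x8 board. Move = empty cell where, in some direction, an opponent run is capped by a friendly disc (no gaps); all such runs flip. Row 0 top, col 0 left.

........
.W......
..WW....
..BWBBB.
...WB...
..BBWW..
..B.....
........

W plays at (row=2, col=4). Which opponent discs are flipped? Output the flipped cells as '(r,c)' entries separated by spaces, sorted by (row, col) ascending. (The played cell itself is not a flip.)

Answer: (3,4) (4,4)

Derivation:
Dir NW: first cell '.' (not opp) -> no flip
Dir N: first cell '.' (not opp) -> no flip
Dir NE: first cell '.' (not opp) -> no flip
Dir W: first cell 'W' (not opp) -> no flip
Dir E: first cell '.' (not opp) -> no flip
Dir SW: first cell 'W' (not opp) -> no flip
Dir S: opp run (3,4) (4,4) capped by W -> flip
Dir SE: opp run (3,5), next='.' -> no flip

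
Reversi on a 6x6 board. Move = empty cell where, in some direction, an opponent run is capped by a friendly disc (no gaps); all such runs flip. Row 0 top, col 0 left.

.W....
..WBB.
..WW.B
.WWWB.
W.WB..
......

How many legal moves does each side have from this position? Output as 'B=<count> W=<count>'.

Answer: B=4 W=9

Derivation:
-- B to move --
(0,0): no bracket -> illegal
(0,2): no bracket -> illegal
(0,3): no bracket -> illegal
(1,0): no bracket -> illegal
(1,1): flips 1 -> legal
(2,0): no bracket -> illegal
(2,1): flips 1 -> legal
(2,4): no bracket -> illegal
(3,0): flips 3 -> legal
(4,1): flips 3 -> legal
(4,4): no bracket -> illegal
(5,0): no bracket -> illegal
(5,1): no bracket -> illegal
(5,2): no bracket -> illegal
(5,3): no bracket -> illegal
B mobility = 4
-- W to move --
(0,2): no bracket -> illegal
(0,3): flips 1 -> legal
(0,4): flips 1 -> legal
(0,5): flips 1 -> legal
(1,5): flips 2 -> legal
(2,4): no bracket -> illegal
(3,5): flips 1 -> legal
(4,4): flips 1 -> legal
(4,5): flips 1 -> legal
(5,2): no bracket -> illegal
(5,3): flips 1 -> legal
(5,4): flips 1 -> legal
W mobility = 9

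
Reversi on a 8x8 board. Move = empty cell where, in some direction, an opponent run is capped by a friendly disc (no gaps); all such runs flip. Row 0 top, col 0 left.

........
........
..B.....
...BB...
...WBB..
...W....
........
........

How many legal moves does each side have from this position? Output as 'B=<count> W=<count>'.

Answer: B=4 W=4

Derivation:
-- B to move --
(3,2): no bracket -> illegal
(4,2): flips 1 -> legal
(5,2): flips 1 -> legal
(5,4): no bracket -> illegal
(6,2): flips 1 -> legal
(6,3): flips 2 -> legal
(6,4): no bracket -> illegal
B mobility = 4
-- W to move --
(1,1): no bracket -> illegal
(1,2): no bracket -> illegal
(1,3): no bracket -> illegal
(2,1): no bracket -> illegal
(2,3): flips 1 -> legal
(2,4): no bracket -> illegal
(2,5): flips 1 -> legal
(3,1): no bracket -> illegal
(3,2): no bracket -> illegal
(3,5): flips 1 -> legal
(3,6): no bracket -> illegal
(4,2): no bracket -> illegal
(4,6): flips 2 -> legal
(5,4): no bracket -> illegal
(5,5): no bracket -> illegal
(5,6): no bracket -> illegal
W mobility = 4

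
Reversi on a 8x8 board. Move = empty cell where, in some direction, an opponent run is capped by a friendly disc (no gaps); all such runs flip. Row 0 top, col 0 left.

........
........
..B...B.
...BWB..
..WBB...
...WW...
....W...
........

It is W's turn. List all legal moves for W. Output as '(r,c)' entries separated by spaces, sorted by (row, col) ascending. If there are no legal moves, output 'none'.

(1,1): no bracket -> illegal
(1,2): no bracket -> illegal
(1,3): no bracket -> illegal
(1,5): no bracket -> illegal
(1,6): no bracket -> illegal
(1,7): flips 3 -> legal
(2,1): no bracket -> illegal
(2,3): flips 2 -> legal
(2,4): flips 1 -> legal
(2,5): no bracket -> illegal
(2,7): no bracket -> illegal
(3,1): no bracket -> illegal
(3,2): flips 2 -> legal
(3,6): flips 1 -> legal
(3,7): no bracket -> illegal
(4,5): flips 2 -> legal
(4,6): no bracket -> illegal
(5,2): flips 1 -> legal
(5,5): no bracket -> illegal

Answer: (1,7) (2,3) (2,4) (3,2) (3,6) (4,5) (5,2)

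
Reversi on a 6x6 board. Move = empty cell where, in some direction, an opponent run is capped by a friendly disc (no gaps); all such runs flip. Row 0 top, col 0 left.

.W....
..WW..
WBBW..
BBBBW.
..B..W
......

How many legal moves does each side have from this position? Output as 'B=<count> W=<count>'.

-- B to move --
(0,0): no bracket -> illegal
(0,2): flips 1 -> legal
(0,3): flips 3 -> legal
(0,4): flips 1 -> legal
(1,0): flips 1 -> legal
(1,1): no bracket -> illegal
(1,4): flips 1 -> legal
(2,4): flips 1 -> legal
(2,5): no bracket -> illegal
(3,5): flips 1 -> legal
(4,3): no bracket -> illegal
(4,4): no bracket -> illegal
(5,4): no bracket -> illegal
(5,5): no bracket -> illegal
B mobility = 7
-- W to move --
(1,0): no bracket -> illegal
(1,1): no bracket -> illegal
(2,4): no bracket -> illegal
(4,0): flips 3 -> legal
(4,1): flips 1 -> legal
(4,3): flips 1 -> legal
(4,4): no bracket -> illegal
(5,1): no bracket -> illegal
(5,2): flips 3 -> legal
(5,3): flips 2 -> legal
W mobility = 5

Answer: B=7 W=5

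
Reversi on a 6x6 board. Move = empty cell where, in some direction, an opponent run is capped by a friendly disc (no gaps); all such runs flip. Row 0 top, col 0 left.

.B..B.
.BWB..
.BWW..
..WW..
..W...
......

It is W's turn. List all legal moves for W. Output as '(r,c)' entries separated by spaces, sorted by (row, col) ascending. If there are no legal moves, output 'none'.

Answer: (0,0) (0,3) (1,0) (1,4) (2,0) (3,0)

Derivation:
(0,0): flips 1 -> legal
(0,2): no bracket -> illegal
(0,3): flips 1 -> legal
(0,5): no bracket -> illegal
(1,0): flips 2 -> legal
(1,4): flips 1 -> legal
(1,5): no bracket -> illegal
(2,0): flips 1 -> legal
(2,4): no bracket -> illegal
(3,0): flips 1 -> legal
(3,1): no bracket -> illegal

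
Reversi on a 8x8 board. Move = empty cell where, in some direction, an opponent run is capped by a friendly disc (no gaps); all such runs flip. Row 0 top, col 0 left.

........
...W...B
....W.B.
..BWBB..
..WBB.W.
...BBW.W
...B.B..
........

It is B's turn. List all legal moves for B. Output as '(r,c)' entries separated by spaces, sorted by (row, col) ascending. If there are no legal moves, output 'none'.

(0,2): flips 2 -> legal
(0,3): no bracket -> illegal
(0,4): no bracket -> illegal
(1,2): no bracket -> illegal
(1,4): flips 1 -> legal
(1,5): no bracket -> illegal
(2,2): flips 1 -> legal
(2,3): flips 1 -> legal
(2,5): no bracket -> illegal
(3,1): flips 1 -> legal
(3,6): no bracket -> illegal
(3,7): no bracket -> illegal
(4,1): flips 1 -> legal
(4,5): flips 1 -> legal
(4,7): no bracket -> illegal
(5,1): no bracket -> illegal
(5,2): flips 1 -> legal
(5,6): flips 1 -> legal
(6,4): no bracket -> illegal
(6,6): flips 1 -> legal
(6,7): no bracket -> illegal

Answer: (0,2) (1,4) (2,2) (2,3) (3,1) (4,1) (4,5) (5,2) (5,6) (6,6)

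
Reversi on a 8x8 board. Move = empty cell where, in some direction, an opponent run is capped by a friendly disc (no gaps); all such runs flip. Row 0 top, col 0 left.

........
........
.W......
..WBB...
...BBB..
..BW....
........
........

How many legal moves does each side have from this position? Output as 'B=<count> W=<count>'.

-- B to move --
(1,0): flips 2 -> legal
(1,1): no bracket -> illegal
(1,2): no bracket -> illegal
(2,0): no bracket -> illegal
(2,2): no bracket -> illegal
(2,3): no bracket -> illegal
(3,0): no bracket -> illegal
(3,1): flips 1 -> legal
(4,1): no bracket -> illegal
(4,2): no bracket -> illegal
(5,4): flips 1 -> legal
(6,2): flips 1 -> legal
(6,3): flips 1 -> legal
(6,4): no bracket -> illegal
B mobility = 5
-- W to move --
(2,2): no bracket -> illegal
(2,3): flips 2 -> legal
(2,4): no bracket -> illegal
(2,5): no bracket -> illegal
(3,5): flips 3 -> legal
(3,6): no bracket -> illegal
(4,1): no bracket -> illegal
(4,2): no bracket -> illegal
(4,6): no bracket -> illegal
(5,1): flips 1 -> legal
(5,4): flips 1 -> legal
(5,5): no bracket -> illegal
(5,6): no bracket -> illegal
(6,1): no bracket -> illegal
(6,2): no bracket -> illegal
(6,3): no bracket -> illegal
W mobility = 4

Answer: B=5 W=4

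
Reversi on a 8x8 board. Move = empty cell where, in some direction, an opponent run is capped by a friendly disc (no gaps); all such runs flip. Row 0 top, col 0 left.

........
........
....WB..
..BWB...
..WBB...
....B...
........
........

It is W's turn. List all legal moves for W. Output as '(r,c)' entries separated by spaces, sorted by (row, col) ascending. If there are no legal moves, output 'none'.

(1,4): no bracket -> illegal
(1,5): no bracket -> illegal
(1,6): no bracket -> illegal
(2,1): no bracket -> illegal
(2,2): flips 1 -> legal
(2,3): no bracket -> illegal
(2,6): flips 1 -> legal
(3,1): flips 1 -> legal
(3,5): flips 1 -> legal
(3,6): no bracket -> illegal
(4,1): no bracket -> illegal
(4,5): flips 2 -> legal
(5,2): no bracket -> illegal
(5,3): flips 1 -> legal
(5,5): flips 1 -> legal
(6,3): no bracket -> illegal
(6,4): flips 3 -> legal
(6,5): no bracket -> illegal

Answer: (2,2) (2,6) (3,1) (3,5) (4,5) (5,3) (5,5) (6,4)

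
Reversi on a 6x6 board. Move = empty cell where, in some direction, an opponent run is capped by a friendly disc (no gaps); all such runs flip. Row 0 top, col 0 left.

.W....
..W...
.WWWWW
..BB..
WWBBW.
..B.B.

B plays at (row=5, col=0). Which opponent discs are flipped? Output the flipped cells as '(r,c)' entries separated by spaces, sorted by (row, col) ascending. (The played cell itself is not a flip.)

Dir NW: edge -> no flip
Dir N: opp run (4,0), next='.' -> no flip
Dir NE: opp run (4,1) capped by B -> flip
Dir W: edge -> no flip
Dir E: first cell '.' (not opp) -> no flip
Dir SW: edge -> no flip
Dir S: edge -> no flip
Dir SE: edge -> no flip

Answer: (4,1)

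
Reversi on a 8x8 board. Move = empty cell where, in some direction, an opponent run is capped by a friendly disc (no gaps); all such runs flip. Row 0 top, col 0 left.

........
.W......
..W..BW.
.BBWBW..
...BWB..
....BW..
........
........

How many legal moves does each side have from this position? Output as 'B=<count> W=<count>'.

-- B to move --
(0,0): no bracket -> illegal
(0,1): no bracket -> illegal
(0,2): no bracket -> illegal
(1,0): no bracket -> illegal
(1,2): flips 1 -> legal
(1,3): flips 1 -> legal
(1,5): no bracket -> illegal
(1,6): no bracket -> illegal
(1,7): no bracket -> illegal
(2,0): no bracket -> illegal
(2,1): no bracket -> illegal
(2,3): flips 1 -> legal
(2,4): no bracket -> illegal
(2,7): flips 1 -> legal
(3,6): flips 1 -> legal
(3,7): no bracket -> illegal
(4,2): no bracket -> illegal
(4,6): no bracket -> illegal
(5,3): no bracket -> illegal
(5,6): flips 1 -> legal
(6,4): no bracket -> illegal
(6,5): flips 1 -> legal
(6,6): no bracket -> illegal
B mobility = 7
-- W to move --
(1,4): no bracket -> illegal
(1,5): flips 1 -> legal
(1,6): no bracket -> illegal
(2,0): no bracket -> illegal
(2,1): no bracket -> illegal
(2,3): no bracket -> illegal
(2,4): flips 2 -> legal
(3,0): flips 2 -> legal
(3,6): no bracket -> illegal
(4,0): flips 1 -> legal
(4,1): no bracket -> illegal
(4,2): flips 2 -> legal
(4,6): flips 1 -> legal
(5,2): no bracket -> illegal
(5,3): flips 2 -> legal
(5,6): no bracket -> illegal
(6,3): no bracket -> illegal
(6,4): flips 1 -> legal
(6,5): no bracket -> illegal
W mobility = 8

Answer: B=7 W=8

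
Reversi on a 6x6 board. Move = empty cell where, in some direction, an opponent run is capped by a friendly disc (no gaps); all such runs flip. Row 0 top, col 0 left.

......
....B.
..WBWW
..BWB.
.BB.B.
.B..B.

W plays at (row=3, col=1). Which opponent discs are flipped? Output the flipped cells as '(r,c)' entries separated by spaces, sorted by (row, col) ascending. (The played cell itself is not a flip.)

Dir NW: first cell '.' (not opp) -> no flip
Dir N: first cell '.' (not opp) -> no flip
Dir NE: first cell 'W' (not opp) -> no flip
Dir W: first cell '.' (not opp) -> no flip
Dir E: opp run (3,2) capped by W -> flip
Dir SW: first cell '.' (not opp) -> no flip
Dir S: opp run (4,1) (5,1), next=edge -> no flip
Dir SE: opp run (4,2), next='.' -> no flip

Answer: (3,2)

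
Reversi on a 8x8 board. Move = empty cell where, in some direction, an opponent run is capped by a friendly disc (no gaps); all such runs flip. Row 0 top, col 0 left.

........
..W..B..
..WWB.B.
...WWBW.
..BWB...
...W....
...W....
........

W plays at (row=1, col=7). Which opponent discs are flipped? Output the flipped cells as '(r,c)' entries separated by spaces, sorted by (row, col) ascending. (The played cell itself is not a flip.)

Answer: (2,6) (3,5) (4,4)

Derivation:
Dir NW: first cell '.' (not opp) -> no flip
Dir N: first cell '.' (not opp) -> no flip
Dir NE: edge -> no flip
Dir W: first cell '.' (not opp) -> no flip
Dir E: edge -> no flip
Dir SW: opp run (2,6) (3,5) (4,4) capped by W -> flip
Dir S: first cell '.' (not opp) -> no flip
Dir SE: edge -> no flip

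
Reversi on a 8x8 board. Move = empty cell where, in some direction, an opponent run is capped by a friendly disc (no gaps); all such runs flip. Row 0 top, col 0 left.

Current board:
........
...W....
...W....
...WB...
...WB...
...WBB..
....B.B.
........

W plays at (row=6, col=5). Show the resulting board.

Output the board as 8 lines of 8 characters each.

Answer: ........
...W....
...W....
...WB...
...WB...
...WWB..
....BWB.
........

Derivation:
Place W at (6,5); scan 8 dirs for brackets.
Dir NW: opp run (5,4) capped by W -> flip
Dir N: opp run (5,5), next='.' -> no flip
Dir NE: first cell '.' (not opp) -> no flip
Dir W: opp run (6,4), next='.' -> no flip
Dir E: opp run (6,6), next='.' -> no flip
Dir SW: first cell '.' (not opp) -> no flip
Dir S: first cell '.' (not opp) -> no flip
Dir SE: first cell '.' (not opp) -> no flip
All flips: (5,4)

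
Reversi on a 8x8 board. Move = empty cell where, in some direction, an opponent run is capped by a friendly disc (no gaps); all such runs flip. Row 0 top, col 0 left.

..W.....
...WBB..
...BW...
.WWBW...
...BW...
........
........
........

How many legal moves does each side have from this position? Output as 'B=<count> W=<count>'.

-- B to move --
(0,1): no bracket -> illegal
(0,3): flips 1 -> legal
(0,4): no bracket -> illegal
(1,1): no bracket -> illegal
(1,2): flips 1 -> legal
(2,0): no bracket -> illegal
(2,1): flips 1 -> legal
(2,2): no bracket -> illegal
(2,5): flips 2 -> legal
(3,0): flips 2 -> legal
(3,5): flips 1 -> legal
(4,0): no bracket -> illegal
(4,1): flips 1 -> legal
(4,2): no bracket -> illegal
(4,5): flips 2 -> legal
(5,3): no bracket -> illegal
(5,4): flips 3 -> legal
(5,5): flips 1 -> legal
B mobility = 10
-- W to move --
(0,3): no bracket -> illegal
(0,4): flips 1 -> legal
(0,5): flips 2 -> legal
(0,6): flips 1 -> legal
(1,2): flips 1 -> legal
(1,6): flips 2 -> legal
(2,2): flips 2 -> legal
(2,5): no bracket -> illegal
(2,6): no bracket -> illegal
(4,2): flips 2 -> legal
(5,2): flips 1 -> legal
(5,3): flips 3 -> legal
(5,4): flips 1 -> legal
W mobility = 10

Answer: B=10 W=10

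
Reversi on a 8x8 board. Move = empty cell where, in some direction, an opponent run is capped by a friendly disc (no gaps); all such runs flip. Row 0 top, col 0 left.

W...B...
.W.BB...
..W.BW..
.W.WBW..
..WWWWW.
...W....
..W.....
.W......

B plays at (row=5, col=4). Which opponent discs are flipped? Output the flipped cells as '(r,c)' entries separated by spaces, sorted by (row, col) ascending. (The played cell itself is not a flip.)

Answer: (4,4)

Derivation:
Dir NW: opp run (4,3), next='.' -> no flip
Dir N: opp run (4,4) capped by B -> flip
Dir NE: opp run (4,5), next='.' -> no flip
Dir W: opp run (5,3), next='.' -> no flip
Dir E: first cell '.' (not opp) -> no flip
Dir SW: first cell '.' (not opp) -> no flip
Dir S: first cell '.' (not opp) -> no flip
Dir SE: first cell '.' (not opp) -> no flip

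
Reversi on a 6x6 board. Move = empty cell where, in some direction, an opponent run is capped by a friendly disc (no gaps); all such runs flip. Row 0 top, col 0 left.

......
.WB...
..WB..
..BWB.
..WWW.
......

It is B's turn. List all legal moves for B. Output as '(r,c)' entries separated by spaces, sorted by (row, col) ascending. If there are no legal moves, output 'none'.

Answer: (1,0) (2,1) (5,2) (5,3) (5,4)

Derivation:
(0,0): no bracket -> illegal
(0,1): no bracket -> illegal
(0,2): no bracket -> illegal
(1,0): flips 1 -> legal
(1,3): no bracket -> illegal
(2,0): no bracket -> illegal
(2,1): flips 1 -> legal
(2,4): no bracket -> illegal
(3,1): no bracket -> illegal
(3,5): no bracket -> illegal
(4,1): no bracket -> illegal
(4,5): no bracket -> illegal
(5,1): no bracket -> illegal
(5,2): flips 2 -> legal
(5,3): flips 2 -> legal
(5,4): flips 2 -> legal
(5,5): no bracket -> illegal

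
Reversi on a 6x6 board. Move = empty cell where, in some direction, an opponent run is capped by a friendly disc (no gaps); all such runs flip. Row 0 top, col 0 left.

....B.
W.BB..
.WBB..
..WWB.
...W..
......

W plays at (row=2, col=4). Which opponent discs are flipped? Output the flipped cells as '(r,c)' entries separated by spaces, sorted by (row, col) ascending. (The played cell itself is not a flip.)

Dir NW: opp run (1,3), next='.' -> no flip
Dir N: first cell '.' (not opp) -> no flip
Dir NE: first cell '.' (not opp) -> no flip
Dir W: opp run (2,3) (2,2) capped by W -> flip
Dir E: first cell '.' (not opp) -> no flip
Dir SW: first cell 'W' (not opp) -> no flip
Dir S: opp run (3,4), next='.' -> no flip
Dir SE: first cell '.' (not opp) -> no flip

Answer: (2,2) (2,3)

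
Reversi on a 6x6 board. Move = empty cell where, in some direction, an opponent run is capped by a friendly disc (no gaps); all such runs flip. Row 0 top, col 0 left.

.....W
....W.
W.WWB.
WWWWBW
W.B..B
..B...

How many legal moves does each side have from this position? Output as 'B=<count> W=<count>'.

Answer: B=4 W=7

Derivation:
-- B to move --
(0,3): no bracket -> illegal
(0,4): flips 1 -> legal
(1,0): no bracket -> illegal
(1,1): no bracket -> illegal
(1,2): flips 3 -> legal
(1,3): no bracket -> illegal
(1,5): no bracket -> illegal
(2,1): flips 2 -> legal
(2,5): flips 1 -> legal
(4,1): no bracket -> illegal
(4,3): no bracket -> illegal
(4,4): no bracket -> illegal
(5,0): no bracket -> illegal
(5,1): no bracket -> illegal
B mobility = 4
-- W to move --
(1,3): flips 1 -> legal
(1,5): flips 1 -> legal
(2,5): flips 1 -> legal
(4,1): no bracket -> illegal
(4,3): no bracket -> illegal
(4,4): flips 2 -> legal
(5,1): flips 1 -> legal
(5,3): flips 1 -> legal
(5,4): no bracket -> illegal
(5,5): flips 1 -> legal
W mobility = 7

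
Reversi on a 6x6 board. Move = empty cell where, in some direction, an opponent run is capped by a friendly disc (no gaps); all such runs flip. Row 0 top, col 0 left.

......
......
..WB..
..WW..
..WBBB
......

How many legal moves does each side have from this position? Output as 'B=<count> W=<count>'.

Answer: B=3 W=6

Derivation:
-- B to move --
(1,1): flips 2 -> legal
(1,2): no bracket -> illegal
(1,3): no bracket -> illegal
(2,1): flips 2 -> legal
(2,4): no bracket -> illegal
(3,1): no bracket -> illegal
(3,4): no bracket -> illegal
(4,1): flips 2 -> legal
(5,1): no bracket -> illegal
(5,2): no bracket -> illegal
(5,3): no bracket -> illegal
B mobility = 3
-- W to move --
(1,2): no bracket -> illegal
(1,3): flips 1 -> legal
(1,4): flips 1 -> legal
(2,4): flips 1 -> legal
(3,4): no bracket -> illegal
(3,5): no bracket -> illegal
(5,2): no bracket -> illegal
(5,3): flips 1 -> legal
(5,4): flips 1 -> legal
(5,5): flips 1 -> legal
W mobility = 6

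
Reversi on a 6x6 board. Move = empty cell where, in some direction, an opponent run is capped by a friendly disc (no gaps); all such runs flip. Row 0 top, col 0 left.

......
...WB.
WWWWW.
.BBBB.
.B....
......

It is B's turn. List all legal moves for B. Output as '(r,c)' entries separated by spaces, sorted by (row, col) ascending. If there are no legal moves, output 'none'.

(0,2): no bracket -> illegal
(0,3): flips 2 -> legal
(0,4): flips 2 -> legal
(1,0): flips 1 -> legal
(1,1): flips 2 -> legal
(1,2): flips 3 -> legal
(1,5): flips 1 -> legal
(2,5): no bracket -> illegal
(3,0): no bracket -> illegal
(3,5): no bracket -> illegal

Answer: (0,3) (0,4) (1,0) (1,1) (1,2) (1,5)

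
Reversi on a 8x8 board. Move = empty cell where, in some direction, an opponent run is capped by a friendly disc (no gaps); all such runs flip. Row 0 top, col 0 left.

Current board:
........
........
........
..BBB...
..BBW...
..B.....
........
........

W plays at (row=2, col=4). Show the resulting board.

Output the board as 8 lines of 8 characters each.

Answer: ........
........
....W...
..BBW...
..BBW...
..B.....
........
........

Derivation:
Place W at (2,4); scan 8 dirs for brackets.
Dir NW: first cell '.' (not opp) -> no flip
Dir N: first cell '.' (not opp) -> no flip
Dir NE: first cell '.' (not opp) -> no flip
Dir W: first cell '.' (not opp) -> no flip
Dir E: first cell '.' (not opp) -> no flip
Dir SW: opp run (3,3) (4,2), next='.' -> no flip
Dir S: opp run (3,4) capped by W -> flip
Dir SE: first cell '.' (not opp) -> no flip
All flips: (3,4)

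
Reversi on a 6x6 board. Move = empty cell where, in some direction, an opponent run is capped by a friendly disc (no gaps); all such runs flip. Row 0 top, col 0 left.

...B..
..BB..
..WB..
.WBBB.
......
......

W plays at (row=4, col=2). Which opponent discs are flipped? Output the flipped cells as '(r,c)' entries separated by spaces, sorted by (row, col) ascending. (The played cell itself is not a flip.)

Answer: (3,2)

Derivation:
Dir NW: first cell 'W' (not opp) -> no flip
Dir N: opp run (3,2) capped by W -> flip
Dir NE: opp run (3,3), next='.' -> no flip
Dir W: first cell '.' (not opp) -> no flip
Dir E: first cell '.' (not opp) -> no flip
Dir SW: first cell '.' (not opp) -> no flip
Dir S: first cell '.' (not opp) -> no flip
Dir SE: first cell '.' (not opp) -> no flip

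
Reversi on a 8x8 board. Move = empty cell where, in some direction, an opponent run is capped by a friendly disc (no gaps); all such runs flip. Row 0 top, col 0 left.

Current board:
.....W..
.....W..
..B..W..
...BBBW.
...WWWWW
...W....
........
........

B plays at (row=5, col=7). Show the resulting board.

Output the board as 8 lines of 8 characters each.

Answer: .....W..
.....W..
..B..W..
...BBBW.
...WWWBW
...W...B
........
........

Derivation:
Place B at (5,7); scan 8 dirs for brackets.
Dir NW: opp run (4,6) capped by B -> flip
Dir N: opp run (4,7), next='.' -> no flip
Dir NE: edge -> no flip
Dir W: first cell '.' (not opp) -> no flip
Dir E: edge -> no flip
Dir SW: first cell '.' (not opp) -> no flip
Dir S: first cell '.' (not opp) -> no flip
Dir SE: edge -> no flip
All flips: (4,6)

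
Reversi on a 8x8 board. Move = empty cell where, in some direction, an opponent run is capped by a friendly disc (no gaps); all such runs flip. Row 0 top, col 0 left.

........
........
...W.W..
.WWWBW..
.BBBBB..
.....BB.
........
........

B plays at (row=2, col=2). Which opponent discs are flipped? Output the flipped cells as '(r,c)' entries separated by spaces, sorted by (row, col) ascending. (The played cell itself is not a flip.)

Dir NW: first cell '.' (not opp) -> no flip
Dir N: first cell '.' (not opp) -> no flip
Dir NE: first cell '.' (not opp) -> no flip
Dir W: first cell '.' (not opp) -> no flip
Dir E: opp run (2,3), next='.' -> no flip
Dir SW: opp run (3,1), next='.' -> no flip
Dir S: opp run (3,2) capped by B -> flip
Dir SE: opp run (3,3) capped by B -> flip

Answer: (3,2) (3,3)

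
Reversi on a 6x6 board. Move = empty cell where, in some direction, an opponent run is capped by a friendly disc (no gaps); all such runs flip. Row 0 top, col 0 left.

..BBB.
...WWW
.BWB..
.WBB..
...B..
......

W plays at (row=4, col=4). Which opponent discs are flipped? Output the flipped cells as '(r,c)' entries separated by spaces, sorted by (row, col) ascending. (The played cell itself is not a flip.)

Answer: (3,3)

Derivation:
Dir NW: opp run (3,3) capped by W -> flip
Dir N: first cell '.' (not opp) -> no flip
Dir NE: first cell '.' (not opp) -> no flip
Dir W: opp run (4,3), next='.' -> no flip
Dir E: first cell '.' (not opp) -> no flip
Dir SW: first cell '.' (not opp) -> no flip
Dir S: first cell '.' (not opp) -> no flip
Dir SE: first cell '.' (not opp) -> no flip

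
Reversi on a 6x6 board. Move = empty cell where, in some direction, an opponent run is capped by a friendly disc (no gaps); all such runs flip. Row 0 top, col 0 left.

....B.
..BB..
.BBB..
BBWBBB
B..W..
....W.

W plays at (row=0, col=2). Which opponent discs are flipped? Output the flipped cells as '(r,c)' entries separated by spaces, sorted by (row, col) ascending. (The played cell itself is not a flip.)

Answer: (1,2) (2,2)

Derivation:
Dir NW: edge -> no flip
Dir N: edge -> no flip
Dir NE: edge -> no flip
Dir W: first cell '.' (not opp) -> no flip
Dir E: first cell '.' (not opp) -> no flip
Dir SW: first cell '.' (not opp) -> no flip
Dir S: opp run (1,2) (2,2) capped by W -> flip
Dir SE: opp run (1,3), next='.' -> no flip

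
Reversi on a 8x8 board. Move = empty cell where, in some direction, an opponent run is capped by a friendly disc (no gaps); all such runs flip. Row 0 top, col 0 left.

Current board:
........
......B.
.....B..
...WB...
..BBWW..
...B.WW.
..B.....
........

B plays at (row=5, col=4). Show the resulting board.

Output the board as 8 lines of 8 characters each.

Answer: ........
......B.
.....B..
...WB...
..BBBW..
...BBWW.
..B.....
........

Derivation:
Place B at (5,4); scan 8 dirs for brackets.
Dir NW: first cell 'B' (not opp) -> no flip
Dir N: opp run (4,4) capped by B -> flip
Dir NE: opp run (4,5), next='.' -> no flip
Dir W: first cell 'B' (not opp) -> no flip
Dir E: opp run (5,5) (5,6), next='.' -> no flip
Dir SW: first cell '.' (not opp) -> no flip
Dir S: first cell '.' (not opp) -> no flip
Dir SE: first cell '.' (not opp) -> no flip
All flips: (4,4)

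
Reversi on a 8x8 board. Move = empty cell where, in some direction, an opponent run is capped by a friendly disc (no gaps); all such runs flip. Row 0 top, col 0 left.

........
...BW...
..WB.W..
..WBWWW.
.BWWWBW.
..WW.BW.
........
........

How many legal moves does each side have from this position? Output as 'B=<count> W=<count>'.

-- B to move --
(0,3): no bracket -> illegal
(0,4): no bracket -> illegal
(0,5): flips 1 -> legal
(1,1): flips 1 -> legal
(1,2): no bracket -> illegal
(1,5): flips 3 -> legal
(1,6): no bracket -> illegal
(2,1): flips 1 -> legal
(2,4): no bracket -> illegal
(2,6): no bracket -> illegal
(2,7): flips 1 -> legal
(3,1): flips 2 -> legal
(3,7): flips 4 -> legal
(4,7): flips 1 -> legal
(5,1): flips 1 -> legal
(5,4): no bracket -> illegal
(5,7): flips 1 -> legal
(6,1): no bracket -> illegal
(6,2): no bracket -> illegal
(6,3): flips 3 -> legal
(6,4): no bracket -> illegal
(6,5): no bracket -> illegal
(6,6): no bracket -> illegal
(6,7): flips 1 -> legal
B mobility = 12
-- W to move --
(0,2): no bracket -> illegal
(0,3): flips 3 -> legal
(0,4): flips 1 -> legal
(1,2): flips 2 -> legal
(2,4): flips 2 -> legal
(3,0): flips 1 -> legal
(3,1): no bracket -> illegal
(4,0): flips 1 -> legal
(5,0): flips 1 -> legal
(5,1): no bracket -> illegal
(5,4): flips 2 -> legal
(6,4): flips 1 -> legal
(6,5): flips 2 -> legal
(6,6): flips 1 -> legal
W mobility = 11

Answer: B=12 W=11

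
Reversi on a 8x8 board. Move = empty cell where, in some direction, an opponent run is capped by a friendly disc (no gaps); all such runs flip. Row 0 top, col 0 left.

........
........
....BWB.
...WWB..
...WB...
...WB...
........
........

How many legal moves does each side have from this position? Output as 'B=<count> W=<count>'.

Answer: B=6 W=10

Derivation:
-- B to move --
(1,4): no bracket -> illegal
(1,5): flips 1 -> legal
(1,6): no bracket -> illegal
(2,2): flips 1 -> legal
(2,3): no bracket -> illegal
(3,2): flips 3 -> legal
(3,6): no bracket -> illegal
(4,2): flips 2 -> legal
(4,5): no bracket -> illegal
(5,2): flips 1 -> legal
(6,2): flips 1 -> legal
(6,3): no bracket -> illegal
(6,4): no bracket -> illegal
B mobility = 6
-- W to move --
(1,3): no bracket -> illegal
(1,4): flips 1 -> legal
(1,5): flips 1 -> legal
(1,6): no bracket -> illegal
(1,7): flips 3 -> legal
(2,3): flips 1 -> legal
(2,7): flips 1 -> legal
(3,6): flips 1 -> legal
(3,7): no bracket -> illegal
(4,5): flips 2 -> legal
(4,6): no bracket -> illegal
(5,5): flips 2 -> legal
(6,3): no bracket -> illegal
(6,4): flips 2 -> legal
(6,5): flips 1 -> legal
W mobility = 10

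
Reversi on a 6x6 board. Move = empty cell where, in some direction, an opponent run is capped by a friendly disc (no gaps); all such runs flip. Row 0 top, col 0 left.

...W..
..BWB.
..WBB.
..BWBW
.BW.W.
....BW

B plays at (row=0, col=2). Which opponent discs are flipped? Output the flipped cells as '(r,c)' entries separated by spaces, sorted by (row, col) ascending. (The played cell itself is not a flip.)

Dir NW: edge -> no flip
Dir N: edge -> no flip
Dir NE: edge -> no flip
Dir W: first cell '.' (not opp) -> no flip
Dir E: opp run (0,3), next='.' -> no flip
Dir SW: first cell '.' (not opp) -> no flip
Dir S: first cell 'B' (not opp) -> no flip
Dir SE: opp run (1,3) capped by B -> flip

Answer: (1,3)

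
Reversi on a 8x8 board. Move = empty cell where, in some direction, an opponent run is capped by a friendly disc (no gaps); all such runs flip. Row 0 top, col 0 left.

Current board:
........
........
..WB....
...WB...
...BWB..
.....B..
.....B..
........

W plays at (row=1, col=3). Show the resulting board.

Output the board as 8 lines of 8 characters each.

Place W at (1,3); scan 8 dirs for brackets.
Dir NW: first cell '.' (not opp) -> no flip
Dir N: first cell '.' (not opp) -> no flip
Dir NE: first cell '.' (not opp) -> no flip
Dir W: first cell '.' (not opp) -> no flip
Dir E: first cell '.' (not opp) -> no flip
Dir SW: first cell 'W' (not opp) -> no flip
Dir S: opp run (2,3) capped by W -> flip
Dir SE: first cell '.' (not opp) -> no flip
All flips: (2,3)

Answer: ........
...W....
..WW....
...WB...
...BWB..
.....B..
.....B..
........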